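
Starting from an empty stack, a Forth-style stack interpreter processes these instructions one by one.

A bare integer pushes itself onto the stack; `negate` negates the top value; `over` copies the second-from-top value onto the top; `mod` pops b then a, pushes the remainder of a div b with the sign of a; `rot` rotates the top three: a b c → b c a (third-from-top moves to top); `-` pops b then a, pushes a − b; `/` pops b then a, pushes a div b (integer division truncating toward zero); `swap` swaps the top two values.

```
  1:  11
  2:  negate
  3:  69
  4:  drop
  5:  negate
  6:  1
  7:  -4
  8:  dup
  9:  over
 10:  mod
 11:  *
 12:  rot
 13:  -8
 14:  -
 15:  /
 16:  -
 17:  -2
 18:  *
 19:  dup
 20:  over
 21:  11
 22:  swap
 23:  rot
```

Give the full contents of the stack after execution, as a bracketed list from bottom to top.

11     → [11]
negate → [-11]
69     → [-11, 69]
drop   → [-11]
negate → [11]
1      → [11, 1]
-4     → [11, 1, -4]
dup    → [11, 1, -4, -4]
over   → [11, 1, -4, -4, -4]
mod    → [11, 1, -4, 0]
*      → [11, 1, 0]
rot    → [1, 0, 11]
-8     → [1, 0, 11, -8]
-      → [1, 0, 19]
/      → [1, 0]
-      → [1]
-2     → [1, -2]
*      → [-2]
dup    → [-2, -2]
over   → [-2, -2, -2]
11     → [-2, -2, -2, 11]
swap   → [-2, -2, 11, -2]
rot    → [-2, 11, -2, -2]

[-2, 11, -2, -2]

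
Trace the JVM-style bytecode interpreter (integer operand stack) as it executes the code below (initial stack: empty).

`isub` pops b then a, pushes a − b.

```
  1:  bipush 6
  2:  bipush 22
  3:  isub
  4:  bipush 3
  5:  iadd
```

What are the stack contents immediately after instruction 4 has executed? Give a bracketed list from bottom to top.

bipush 6  → [6]
bipush 22 → [6, 22]
isub      → [-16]
bipush 3  → [-16, 3]

[-16, 3]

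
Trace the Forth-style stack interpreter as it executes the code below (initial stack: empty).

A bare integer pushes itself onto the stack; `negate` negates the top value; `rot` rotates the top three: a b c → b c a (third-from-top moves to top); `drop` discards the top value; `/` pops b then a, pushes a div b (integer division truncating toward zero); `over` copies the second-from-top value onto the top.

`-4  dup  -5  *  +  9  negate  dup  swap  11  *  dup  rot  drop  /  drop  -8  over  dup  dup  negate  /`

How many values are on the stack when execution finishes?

4

-4     -> [-4]
dup    -> [-4, -4]
-5     -> [-4, -4, -5]
*      -> [-4, 20]
+      -> [16]
9      -> [16, 9]
negate -> [16, -9]
dup    -> [16, -9, -9]
swap   -> [16, -9, -9]
11     -> [16, -9, -9, 11]
*      -> [16, -9, -99]
dup    -> [16, -9, -99, -99]
rot    -> [16, -99, -99, -9]
drop   -> [16, -99, -99]
/      -> [16, 1]
drop   -> [16]
-8     -> [16, -8]
over   -> [16, -8, 16]
dup    -> [16, -8, 16, 16]
dup    -> [16, -8, 16, 16, 16]
negate -> [16, -8, 16, 16, -16]
/      -> [16, -8, 16, -1]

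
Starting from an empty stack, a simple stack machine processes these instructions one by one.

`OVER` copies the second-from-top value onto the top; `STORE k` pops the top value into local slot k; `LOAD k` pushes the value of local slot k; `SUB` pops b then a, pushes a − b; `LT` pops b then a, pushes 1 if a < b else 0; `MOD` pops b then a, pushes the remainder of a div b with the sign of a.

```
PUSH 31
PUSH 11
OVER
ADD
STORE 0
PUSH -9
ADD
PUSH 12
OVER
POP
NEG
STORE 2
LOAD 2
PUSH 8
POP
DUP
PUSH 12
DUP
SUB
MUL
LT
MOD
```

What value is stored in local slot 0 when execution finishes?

PUSH 31 : [31]
PUSH 11 : [31, 11]
OVER    : [31, 11, 31]
ADD     : [31, 42]
STORE 0 : [31]
PUSH -9 : [31, -9]
ADD     : [22]
PUSH 12 : [22, 12]
OVER    : [22, 12, 22]
POP     : [22, 12]
NEG     : [22, -12]
STORE 2 : [22]
LOAD 2  : [22, -12]
PUSH 8  : [22, -12, 8]
POP     : [22, -12]
DUP     : [22, -12, -12]
PUSH 12 : [22, -12, -12, 12]
DUP     : [22, -12, -12, 12, 12]
SUB     : [22, -12, -12, 0]
MUL     : [22, -12, 0]
LT      : [22, 1]
MOD     : [0]

42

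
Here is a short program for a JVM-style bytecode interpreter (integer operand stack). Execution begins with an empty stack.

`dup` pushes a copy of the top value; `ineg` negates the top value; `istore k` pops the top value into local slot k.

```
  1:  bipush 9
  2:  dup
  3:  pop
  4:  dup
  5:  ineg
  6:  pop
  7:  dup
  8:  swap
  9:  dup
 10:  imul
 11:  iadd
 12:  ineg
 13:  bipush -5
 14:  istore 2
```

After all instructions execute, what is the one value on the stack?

bipush 9  -> 9
dup       -> 9 9
pop       -> 9
dup       -> 9 9
ineg      -> 9 -9
pop       -> 9
dup       -> 9 9
swap      -> 9 9
dup       -> 9 9 9
imul      -> 9 81
iadd      -> 90
ineg      -> -90
bipush -5 -> -90 -5
istore 2  -> -90

-90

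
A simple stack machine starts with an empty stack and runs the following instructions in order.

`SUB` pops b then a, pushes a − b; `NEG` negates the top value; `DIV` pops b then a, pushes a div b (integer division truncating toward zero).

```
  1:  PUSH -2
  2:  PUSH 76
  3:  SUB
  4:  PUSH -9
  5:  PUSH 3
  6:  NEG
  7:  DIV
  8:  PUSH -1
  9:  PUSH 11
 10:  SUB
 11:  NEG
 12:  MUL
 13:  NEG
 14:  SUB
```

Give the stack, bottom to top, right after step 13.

PUSH -2 → -2
PUSH 76 → -2 76
SUB     → -78
PUSH -9 → -78 -9
PUSH 3  → -78 -9 3
NEG     → -78 -9 -3
DIV     → -78 3
PUSH -1 → -78 3 -1
PUSH 11 → -78 3 -1 11
SUB     → -78 3 -12
NEG     → -78 3 12
MUL     → -78 36
NEG     → -78 -36

[-78, -36]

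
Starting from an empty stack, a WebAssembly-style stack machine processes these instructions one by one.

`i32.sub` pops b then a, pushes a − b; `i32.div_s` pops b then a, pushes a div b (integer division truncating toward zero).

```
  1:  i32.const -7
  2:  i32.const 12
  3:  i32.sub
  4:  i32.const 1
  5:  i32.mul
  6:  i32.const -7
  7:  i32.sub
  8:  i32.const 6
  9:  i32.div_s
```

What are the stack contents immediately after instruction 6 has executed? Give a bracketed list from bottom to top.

[-19, -7]

i32.const -7 -> -7
i32.const 12 -> -7 12
i32.sub      -> -19
i32.const 1  -> -19 1
i32.mul      -> -19
i32.const -7 -> -19 -7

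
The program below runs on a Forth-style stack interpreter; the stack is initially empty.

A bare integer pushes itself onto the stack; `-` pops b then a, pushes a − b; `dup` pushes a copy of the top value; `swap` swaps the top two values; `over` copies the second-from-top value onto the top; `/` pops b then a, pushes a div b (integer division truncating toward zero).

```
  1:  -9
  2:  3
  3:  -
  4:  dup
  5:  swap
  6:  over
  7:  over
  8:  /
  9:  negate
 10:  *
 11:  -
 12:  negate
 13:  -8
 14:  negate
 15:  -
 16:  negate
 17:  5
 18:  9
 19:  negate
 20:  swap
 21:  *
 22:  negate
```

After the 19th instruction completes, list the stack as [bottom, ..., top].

-9     : -9
3      : -9 3
-      : -12
dup    : -12 -12
swap   : -12 -12
over   : -12 -12 -12
over   : -12 -12 -12 -12
/      : -12 -12 1
negate : -12 -12 -1
*      : -12 12
-      : -24
negate : 24
-8     : 24 -8
negate : 24 8
-      : 16
negate : -16
5      : -16 5
9      : -16 5 9
negate : -16 5 -9

[-16, 5, -9]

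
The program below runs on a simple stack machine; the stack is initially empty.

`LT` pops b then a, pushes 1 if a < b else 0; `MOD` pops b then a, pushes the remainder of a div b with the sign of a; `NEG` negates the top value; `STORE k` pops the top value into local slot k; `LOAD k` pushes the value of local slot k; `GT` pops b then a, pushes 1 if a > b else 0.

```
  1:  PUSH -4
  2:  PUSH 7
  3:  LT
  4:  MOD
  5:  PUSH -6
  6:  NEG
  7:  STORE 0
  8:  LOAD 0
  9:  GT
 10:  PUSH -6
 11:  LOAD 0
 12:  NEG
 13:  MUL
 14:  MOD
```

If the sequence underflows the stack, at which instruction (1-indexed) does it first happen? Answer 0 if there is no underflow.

4

PUSH -4  -4
PUSH 7   -4 7
LT       1
MOD  — needs 2 operands, stack has 1 → underflow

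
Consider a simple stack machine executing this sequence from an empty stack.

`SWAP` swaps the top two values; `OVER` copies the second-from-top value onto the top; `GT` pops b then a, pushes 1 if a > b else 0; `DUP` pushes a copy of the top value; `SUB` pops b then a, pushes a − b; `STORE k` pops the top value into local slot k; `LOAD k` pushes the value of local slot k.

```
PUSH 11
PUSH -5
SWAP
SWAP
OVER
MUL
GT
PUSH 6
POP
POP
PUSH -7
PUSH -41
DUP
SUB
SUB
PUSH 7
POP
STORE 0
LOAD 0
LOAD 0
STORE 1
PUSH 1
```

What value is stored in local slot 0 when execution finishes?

-7

PUSH 11  : 11
PUSH -5  : 11 -5
SWAP     : -5 11
SWAP     : 11 -5
OVER     : 11 -5 11
MUL      : 11 -55
GT       : 1
PUSH 6   : 1 6
POP      : 1
POP      : (empty)
PUSH -7  : -7
PUSH -41 : -7 -41
DUP      : -7 -41 -41
SUB      : -7 0
SUB      : -7
PUSH 7   : -7 7
POP      : -7
STORE 0  : (empty)
LOAD 0   : -7
LOAD 0   : -7 -7
STORE 1  : -7
PUSH 1   : -7 1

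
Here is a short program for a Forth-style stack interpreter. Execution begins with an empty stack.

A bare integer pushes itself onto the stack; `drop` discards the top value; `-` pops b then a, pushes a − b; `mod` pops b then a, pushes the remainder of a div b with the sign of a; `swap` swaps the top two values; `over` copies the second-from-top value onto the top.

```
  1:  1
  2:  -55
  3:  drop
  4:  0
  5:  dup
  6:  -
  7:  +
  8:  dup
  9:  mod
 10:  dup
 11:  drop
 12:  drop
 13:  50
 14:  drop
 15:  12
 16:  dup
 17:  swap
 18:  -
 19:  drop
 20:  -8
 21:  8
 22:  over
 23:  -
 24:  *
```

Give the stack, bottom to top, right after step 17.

[12, 12]

1    -> 1
-55  -> 1 -55
drop -> 1
0    -> 1 0
dup  -> 1 0 0
-    -> 1 0
+    -> 1
dup  -> 1 1
mod  -> 0
dup  -> 0 0
drop -> 0
drop -> (empty)
50   -> 50
drop -> (empty)
12   -> 12
dup  -> 12 12
swap -> 12 12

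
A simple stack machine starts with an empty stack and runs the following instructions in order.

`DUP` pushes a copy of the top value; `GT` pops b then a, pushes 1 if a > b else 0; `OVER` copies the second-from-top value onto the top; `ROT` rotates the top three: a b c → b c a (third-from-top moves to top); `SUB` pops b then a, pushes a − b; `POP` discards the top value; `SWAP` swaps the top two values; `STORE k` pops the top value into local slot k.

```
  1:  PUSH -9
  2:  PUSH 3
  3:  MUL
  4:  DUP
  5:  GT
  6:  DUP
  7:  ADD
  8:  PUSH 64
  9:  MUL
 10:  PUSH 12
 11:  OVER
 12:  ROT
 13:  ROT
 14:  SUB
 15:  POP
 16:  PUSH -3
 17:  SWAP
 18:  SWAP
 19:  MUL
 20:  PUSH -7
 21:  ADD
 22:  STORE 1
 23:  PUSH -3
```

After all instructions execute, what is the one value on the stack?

PUSH -9 -> [-9]
PUSH 3  -> [-9, 3]
MUL     -> [-27]
DUP     -> [-27, -27]
GT      -> [0]
DUP     -> [0, 0]
ADD     -> [0]
PUSH 64 -> [0, 64]
MUL     -> [0]
PUSH 12 -> [0, 12]
OVER    -> [0, 12, 0]
ROT     -> [12, 0, 0]
ROT     -> [0, 0, 12]
SUB     -> [0, -12]
POP     -> [0]
PUSH -3 -> [0, -3]
SWAP    -> [-3, 0]
SWAP    -> [0, -3]
MUL     -> [0]
PUSH -7 -> [0, -7]
ADD     -> [-7]
STORE 1 -> []
PUSH -3 -> [-3]

-3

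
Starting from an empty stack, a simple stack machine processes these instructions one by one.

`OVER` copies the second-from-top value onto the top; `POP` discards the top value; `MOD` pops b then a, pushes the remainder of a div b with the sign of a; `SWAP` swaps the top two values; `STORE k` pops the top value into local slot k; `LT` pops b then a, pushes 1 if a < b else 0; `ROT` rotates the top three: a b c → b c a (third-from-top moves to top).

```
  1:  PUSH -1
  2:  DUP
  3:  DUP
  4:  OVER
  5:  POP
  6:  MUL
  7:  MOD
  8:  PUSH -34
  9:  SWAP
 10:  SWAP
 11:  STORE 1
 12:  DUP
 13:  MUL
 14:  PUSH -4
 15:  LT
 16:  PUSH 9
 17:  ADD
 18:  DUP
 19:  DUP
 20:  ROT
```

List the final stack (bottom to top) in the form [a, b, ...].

PUSH -1   -1
DUP       -1 -1
DUP       -1 -1 -1
OVER      -1 -1 -1 -1
POP       -1 -1 -1
MUL       -1 1
MOD       0
PUSH -34  0 -34
SWAP      -34 0
SWAP      0 -34
STORE 1   0
DUP       0 0
MUL       0
PUSH -4   0 -4
LT        0
PUSH 9    0 9
ADD       9
DUP       9 9
DUP       9 9 9
ROT       9 9 9

[9, 9, 9]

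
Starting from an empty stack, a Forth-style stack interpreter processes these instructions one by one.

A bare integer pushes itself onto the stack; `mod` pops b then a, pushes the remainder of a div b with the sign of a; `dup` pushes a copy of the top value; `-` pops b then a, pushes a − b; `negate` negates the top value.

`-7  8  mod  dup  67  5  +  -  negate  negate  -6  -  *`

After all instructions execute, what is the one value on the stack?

511

-7     : -7
8      : -7 8
mod    : -7
dup    : -7 -7
67     : -7 -7 67
5      : -7 -7 67 5
+      : -7 -7 72
-      : -7 -79
negate : -7 79
negate : -7 -79
-6     : -7 -79 -6
-      : -7 -73
*      : 511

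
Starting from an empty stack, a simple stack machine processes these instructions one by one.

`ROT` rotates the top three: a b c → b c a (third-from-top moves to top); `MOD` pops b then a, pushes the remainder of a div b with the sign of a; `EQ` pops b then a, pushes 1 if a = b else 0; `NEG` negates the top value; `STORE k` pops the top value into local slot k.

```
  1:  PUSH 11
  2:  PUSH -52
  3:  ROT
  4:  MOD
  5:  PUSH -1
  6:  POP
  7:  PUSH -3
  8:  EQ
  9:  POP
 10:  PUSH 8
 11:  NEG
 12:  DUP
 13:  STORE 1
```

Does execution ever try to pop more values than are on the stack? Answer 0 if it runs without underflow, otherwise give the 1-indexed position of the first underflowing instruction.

PUSH 11  -> [11]
PUSH -52 -> [11, -52]
ROT  — needs 3 operands, stack has 2 → underflow

3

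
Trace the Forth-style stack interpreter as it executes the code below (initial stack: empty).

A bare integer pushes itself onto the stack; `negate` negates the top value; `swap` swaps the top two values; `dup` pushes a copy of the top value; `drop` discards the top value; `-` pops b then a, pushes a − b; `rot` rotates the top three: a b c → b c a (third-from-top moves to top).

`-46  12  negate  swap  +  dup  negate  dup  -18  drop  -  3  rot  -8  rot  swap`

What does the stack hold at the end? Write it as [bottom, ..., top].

[0, -58, 3, -8]

-46    → -46
12     → -46 12
negate → -46 -12
swap   → -12 -46
+      → -58
dup    → -58 -58
negate → -58 58
dup    → -58 58 58
-18    → -58 58 58 -18
drop   → -58 58 58
-      → -58 0
3      → -58 0 3
rot    → 0 3 -58
-8     → 0 3 -58 -8
rot    → 0 -58 -8 3
swap   → 0 -58 3 -8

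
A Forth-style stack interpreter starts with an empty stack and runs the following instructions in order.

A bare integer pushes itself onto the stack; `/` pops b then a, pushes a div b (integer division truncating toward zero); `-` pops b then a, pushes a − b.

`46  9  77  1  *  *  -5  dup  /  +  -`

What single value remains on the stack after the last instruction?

-648

46  : 46
9   : 46 9
77  : 46 9 77
1   : 46 9 77 1
*   : 46 9 77
*   : 46 693
-5  : 46 693 -5
dup : 46 693 -5 -5
/   : 46 693 1
+   : 46 694
-   : -648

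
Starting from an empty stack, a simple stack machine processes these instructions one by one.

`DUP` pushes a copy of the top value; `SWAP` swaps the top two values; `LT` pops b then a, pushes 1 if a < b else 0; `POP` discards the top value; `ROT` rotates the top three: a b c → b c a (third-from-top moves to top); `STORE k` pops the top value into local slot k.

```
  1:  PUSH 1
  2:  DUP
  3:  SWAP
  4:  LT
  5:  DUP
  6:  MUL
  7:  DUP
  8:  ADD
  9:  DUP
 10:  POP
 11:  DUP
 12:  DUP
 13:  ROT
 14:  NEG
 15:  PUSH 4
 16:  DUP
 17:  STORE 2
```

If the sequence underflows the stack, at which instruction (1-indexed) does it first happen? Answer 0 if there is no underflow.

0

PUSH 1  : 1
DUP     : 1 1
SWAP    : 1 1
LT      : 0
DUP     : 0 0
MUL     : 0
DUP     : 0 0
ADD     : 0
DUP     : 0 0
POP     : 0
DUP     : 0 0
DUP     : 0 0 0
ROT     : 0 0 0
NEG     : 0 0 0
PUSH 4  : 0 0 0 4
DUP     : 0 0 0 4 4
STORE 2 : 0 0 0 4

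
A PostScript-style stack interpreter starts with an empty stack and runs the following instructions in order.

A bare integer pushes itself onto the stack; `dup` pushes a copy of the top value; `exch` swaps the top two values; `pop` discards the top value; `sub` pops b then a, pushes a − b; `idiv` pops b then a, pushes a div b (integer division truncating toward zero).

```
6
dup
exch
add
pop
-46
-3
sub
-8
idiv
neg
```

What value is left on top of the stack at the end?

-5

6    : [6]
dup  : [6, 6]
exch : [6, 6]
add  : [12]
pop  : []
-46  : [-46]
-3   : [-46, -3]
sub  : [-43]
-8   : [-43, -8]
idiv : [5]
neg  : [-5]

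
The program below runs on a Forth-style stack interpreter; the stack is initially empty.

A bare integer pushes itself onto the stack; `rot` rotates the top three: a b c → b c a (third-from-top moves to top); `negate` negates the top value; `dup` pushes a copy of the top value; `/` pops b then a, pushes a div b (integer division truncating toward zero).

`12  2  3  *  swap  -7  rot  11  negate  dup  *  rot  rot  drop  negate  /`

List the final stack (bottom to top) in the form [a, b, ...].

12     : [12]
2      : [12, 2]
3      : [12, 2, 3]
*      : [12, 6]
swap   : [6, 12]
-7     : [6, 12, -7]
rot    : [12, -7, 6]
11     : [12, -7, 6, 11]
negate : [12, -7, 6, -11]
dup    : [12, -7, 6, -11, -11]
*      : [12, -7, 6, 121]
rot    : [12, 6, 121, -7]
rot    : [12, 121, -7, 6]
drop   : [12, 121, -7]
negate : [12, 121, 7]
/      : [12, 17]

[12, 17]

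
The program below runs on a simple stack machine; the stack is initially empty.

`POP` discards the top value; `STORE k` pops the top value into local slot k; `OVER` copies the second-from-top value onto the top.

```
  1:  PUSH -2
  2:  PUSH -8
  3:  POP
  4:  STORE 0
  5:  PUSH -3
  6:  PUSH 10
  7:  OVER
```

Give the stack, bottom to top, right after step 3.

[-2]

PUSH -2 → -2
PUSH -8 → -2 -8
POP     → -2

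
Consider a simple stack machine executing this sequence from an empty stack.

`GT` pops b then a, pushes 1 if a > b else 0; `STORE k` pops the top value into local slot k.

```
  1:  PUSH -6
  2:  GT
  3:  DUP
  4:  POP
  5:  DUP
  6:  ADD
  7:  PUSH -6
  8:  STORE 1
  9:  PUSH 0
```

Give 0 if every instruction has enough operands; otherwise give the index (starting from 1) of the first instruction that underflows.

2

PUSH -6 → -6
GT  — needs 2 operands, stack has 1 → underflow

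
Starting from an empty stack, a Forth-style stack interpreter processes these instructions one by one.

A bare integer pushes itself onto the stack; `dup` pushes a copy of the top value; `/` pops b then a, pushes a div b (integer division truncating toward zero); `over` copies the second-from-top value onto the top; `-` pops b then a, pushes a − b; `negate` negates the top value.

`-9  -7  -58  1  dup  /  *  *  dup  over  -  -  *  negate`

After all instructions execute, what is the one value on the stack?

-9     → [-9]
-7     → [-9, -7]
-58    → [-9, -7, -58]
1      → [-9, -7, -58, 1]
dup    → [-9, -7, -58, 1, 1]
/      → [-9, -7, -58, 1]
*      → [-9, -7, -58]
*      → [-9, 406]
dup    → [-9, 406, 406]
over   → [-9, 406, 406, 406]
-      → [-9, 406, 0]
-      → [-9, 406]
*      → [-3654]
negate → [3654]

3654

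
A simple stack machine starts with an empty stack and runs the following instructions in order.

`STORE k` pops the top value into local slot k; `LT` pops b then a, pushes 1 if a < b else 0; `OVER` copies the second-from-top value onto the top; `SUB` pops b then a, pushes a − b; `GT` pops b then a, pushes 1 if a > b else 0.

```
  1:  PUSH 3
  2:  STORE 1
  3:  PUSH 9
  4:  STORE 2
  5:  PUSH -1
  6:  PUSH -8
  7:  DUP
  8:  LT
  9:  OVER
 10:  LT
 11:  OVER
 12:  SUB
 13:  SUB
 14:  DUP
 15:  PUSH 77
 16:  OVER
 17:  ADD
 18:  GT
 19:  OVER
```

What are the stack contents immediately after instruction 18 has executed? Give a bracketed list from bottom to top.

PUSH 3  → [3]
STORE 1 → []
PUSH 9  → [9]
STORE 2 → []
PUSH -1 → [-1]
PUSH -8 → [-1, -8]
DUP     → [-1, -8, -8]
LT      → [-1, 0]
OVER    → [-1, 0, -1]
LT      → [-1, 0]
OVER    → [-1, 0, -1]
SUB     → [-1, 1]
SUB     → [-2]
DUP     → [-2, -2]
PUSH 77 → [-2, -2, 77]
OVER    → [-2, -2, 77, -2]
ADD     → [-2, -2, 75]
GT      → [-2, 0]

[-2, 0]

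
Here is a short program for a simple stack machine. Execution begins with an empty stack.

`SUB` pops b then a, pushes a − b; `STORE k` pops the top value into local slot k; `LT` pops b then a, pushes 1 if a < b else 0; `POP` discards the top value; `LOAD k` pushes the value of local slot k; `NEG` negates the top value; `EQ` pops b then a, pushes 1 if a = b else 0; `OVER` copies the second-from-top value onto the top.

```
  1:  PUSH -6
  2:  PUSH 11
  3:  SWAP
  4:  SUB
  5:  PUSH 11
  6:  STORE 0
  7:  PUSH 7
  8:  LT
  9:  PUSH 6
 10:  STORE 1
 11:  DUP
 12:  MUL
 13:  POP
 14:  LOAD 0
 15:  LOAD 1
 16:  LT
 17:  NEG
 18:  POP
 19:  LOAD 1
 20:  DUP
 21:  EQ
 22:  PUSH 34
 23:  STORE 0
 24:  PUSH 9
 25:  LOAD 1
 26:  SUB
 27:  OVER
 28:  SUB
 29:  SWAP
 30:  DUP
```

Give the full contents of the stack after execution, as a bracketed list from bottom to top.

[2, 1, 1]

PUSH -6  [-6]
PUSH 11  [-6, 11]
SWAP     [11, -6]
SUB      [17]
PUSH 11  [17, 11]
STORE 0  [17]
PUSH 7   [17, 7]
LT       [0]
PUSH 6   [0, 6]
STORE 1  [0]
DUP      [0, 0]
MUL      [0]
POP      []
LOAD 0   [11]
LOAD 1   [11, 6]
LT       [0]
NEG      [0]
POP      []
LOAD 1   [6]
DUP      [6, 6]
EQ       [1]
PUSH 34  [1, 34]
STORE 0  [1]
PUSH 9   [1, 9]
LOAD 1   [1, 9, 6]
SUB      [1, 3]
OVER     [1, 3, 1]
SUB      [1, 2]
SWAP     [2, 1]
DUP      [2, 1, 1]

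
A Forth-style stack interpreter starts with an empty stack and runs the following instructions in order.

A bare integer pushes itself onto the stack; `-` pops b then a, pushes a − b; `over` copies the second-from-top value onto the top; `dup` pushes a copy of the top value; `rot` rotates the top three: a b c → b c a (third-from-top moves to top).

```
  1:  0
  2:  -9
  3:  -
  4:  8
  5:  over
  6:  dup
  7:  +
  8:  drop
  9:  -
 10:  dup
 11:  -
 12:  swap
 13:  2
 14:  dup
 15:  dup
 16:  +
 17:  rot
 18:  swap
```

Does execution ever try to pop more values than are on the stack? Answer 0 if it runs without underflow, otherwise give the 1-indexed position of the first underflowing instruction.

0    : [0]
-9   : [0, -9]
-    : [9]
8    : [9, 8]
over : [9, 8, 9]
dup  : [9, 8, 9, 9]
+    : [9, 8, 18]
drop : [9, 8]
-    : [1]
dup  : [1, 1]
-    : [0]
swap  — needs 2 operands, stack has 1 → underflow

12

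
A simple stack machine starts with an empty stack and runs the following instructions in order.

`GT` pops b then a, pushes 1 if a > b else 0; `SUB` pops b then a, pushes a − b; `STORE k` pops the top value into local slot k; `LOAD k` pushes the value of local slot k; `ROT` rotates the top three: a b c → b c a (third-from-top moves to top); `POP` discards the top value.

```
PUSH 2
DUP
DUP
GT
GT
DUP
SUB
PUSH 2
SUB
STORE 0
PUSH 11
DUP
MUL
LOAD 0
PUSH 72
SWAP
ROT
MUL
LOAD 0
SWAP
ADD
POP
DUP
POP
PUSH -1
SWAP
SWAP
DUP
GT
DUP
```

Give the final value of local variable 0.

PUSH 2  -> [2]
DUP     -> [2, 2]
DUP     -> [2, 2, 2]
GT      -> [2, 0]
GT      -> [1]
DUP     -> [1, 1]
SUB     -> [0]
PUSH 2  -> [0, 2]
SUB     -> [-2]
STORE 0 -> []
PUSH 11 -> [11]
DUP     -> [11, 11]
MUL     -> [121]
LOAD 0  -> [121, -2]
PUSH 72 -> [121, -2, 72]
SWAP    -> [121, 72, -2]
ROT     -> [72, -2, 121]
MUL     -> [72, -242]
LOAD 0  -> [72, -242, -2]
SWAP    -> [72, -2, -242]
ADD     -> [72, -244]
POP     -> [72]
DUP     -> [72, 72]
POP     -> [72]
PUSH -1 -> [72, -1]
SWAP    -> [-1, 72]
SWAP    -> [72, -1]
DUP     -> [72, -1, -1]
GT      -> [72, 0]
DUP     -> [72, 0, 0]

-2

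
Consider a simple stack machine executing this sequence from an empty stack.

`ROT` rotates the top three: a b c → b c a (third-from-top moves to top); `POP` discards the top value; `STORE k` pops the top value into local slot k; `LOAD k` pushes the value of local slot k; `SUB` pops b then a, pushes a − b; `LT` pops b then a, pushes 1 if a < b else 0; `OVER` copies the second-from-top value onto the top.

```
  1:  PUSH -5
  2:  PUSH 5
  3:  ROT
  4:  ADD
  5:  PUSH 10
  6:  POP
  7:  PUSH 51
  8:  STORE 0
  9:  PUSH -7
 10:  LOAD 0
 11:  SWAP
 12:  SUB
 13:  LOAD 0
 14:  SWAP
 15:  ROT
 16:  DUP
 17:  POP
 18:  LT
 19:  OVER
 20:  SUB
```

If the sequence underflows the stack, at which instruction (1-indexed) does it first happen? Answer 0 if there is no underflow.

3

PUSH -5 → [-5]
PUSH 5  → [-5, 5]
ROT  — needs 3 operands, stack has 2 → underflow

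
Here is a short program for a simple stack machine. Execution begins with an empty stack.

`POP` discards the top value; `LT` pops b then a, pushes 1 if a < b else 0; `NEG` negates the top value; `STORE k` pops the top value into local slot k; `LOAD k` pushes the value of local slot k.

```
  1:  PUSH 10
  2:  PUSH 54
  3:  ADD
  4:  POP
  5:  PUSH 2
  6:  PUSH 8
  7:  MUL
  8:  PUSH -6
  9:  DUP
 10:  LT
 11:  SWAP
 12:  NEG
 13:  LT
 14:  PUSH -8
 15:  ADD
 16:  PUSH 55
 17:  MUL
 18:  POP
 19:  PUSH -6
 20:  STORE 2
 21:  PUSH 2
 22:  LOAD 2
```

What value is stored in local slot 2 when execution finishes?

-6

PUSH 10  [10]
PUSH 54  [10, 54]
ADD      [64]
POP      []
PUSH 2   [2]
PUSH 8   [2, 8]
MUL      [16]
PUSH -6  [16, -6]
DUP      [16, -6, -6]
LT       [16, 0]
SWAP     [0, 16]
NEG      [0, -16]
LT       [0]
PUSH -8  [0, -8]
ADD      [-8]
PUSH 55  [-8, 55]
MUL      [-440]
POP      []
PUSH -6  [-6]
STORE 2  []
PUSH 2   [2]
LOAD 2   [2, -6]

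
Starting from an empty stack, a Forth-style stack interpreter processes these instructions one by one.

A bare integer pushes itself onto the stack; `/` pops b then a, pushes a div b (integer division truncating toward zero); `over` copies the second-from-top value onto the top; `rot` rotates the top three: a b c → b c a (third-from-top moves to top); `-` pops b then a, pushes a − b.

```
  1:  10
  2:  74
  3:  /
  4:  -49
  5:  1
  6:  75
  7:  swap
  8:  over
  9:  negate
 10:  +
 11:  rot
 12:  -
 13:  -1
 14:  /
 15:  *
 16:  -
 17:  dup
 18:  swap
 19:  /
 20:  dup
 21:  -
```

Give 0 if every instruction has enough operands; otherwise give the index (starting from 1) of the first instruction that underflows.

10     : 10
74     : 10 74
/      : 0
-49    : 0 -49
1      : 0 -49 1
75     : 0 -49 1 75
swap   : 0 -49 75 1
over   : 0 -49 75 1 75
negate : 0 -49 75 1 -75
+      : 0 -49 75 -74
rot    : 0 75 -74 -49
-      : 0 75 -25
-1     : 0 75 -25 -1
/      : 0 75 25
*      : 0 1875
-      : -1875
dup    : -1875 -1875
swap   : -1875 -1875
/      : 1
dup    : 1 1
-      : 0

0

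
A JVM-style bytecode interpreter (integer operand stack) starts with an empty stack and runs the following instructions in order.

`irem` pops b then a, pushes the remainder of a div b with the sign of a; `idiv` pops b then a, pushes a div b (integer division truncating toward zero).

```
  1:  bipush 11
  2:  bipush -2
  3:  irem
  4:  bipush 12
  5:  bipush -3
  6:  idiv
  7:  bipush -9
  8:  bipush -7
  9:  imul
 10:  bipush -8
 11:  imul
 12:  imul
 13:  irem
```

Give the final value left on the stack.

1

bipush 11  [11]
bipush -2  [11, -2]
irem       [1]
bipush 12  [1, 12]
bipush -3  [1, 12, -3]
idiv       [1, -4]
bipush -9  [1, -4, -9]
bipush -7  [1, -4, -9, -7]
imul       [1, -4, 63]
bipush -8  [1, -4, 63, -8]
imul       [1, -4, -504]
imul       [1, 2016]
irem       [1]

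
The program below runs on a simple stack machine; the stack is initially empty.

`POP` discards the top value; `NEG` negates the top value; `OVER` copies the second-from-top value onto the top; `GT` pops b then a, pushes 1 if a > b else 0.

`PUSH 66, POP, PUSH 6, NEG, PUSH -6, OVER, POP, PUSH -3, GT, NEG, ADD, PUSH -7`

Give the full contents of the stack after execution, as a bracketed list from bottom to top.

[-6, -7]

PUSH 66 -> 66
POP     -> (empty)
PUSH 6  -> 6
NEG     -> -6
PUSH -6 -> -6 -6
OVER    -> -6 -6 -6
POP     -> -6 -6
PUSH -3 -> -6 -6 -3
GT      -> -6 0
NEG     -> -6 0
ADD     -> -6
PUSH -7 -> -6 -7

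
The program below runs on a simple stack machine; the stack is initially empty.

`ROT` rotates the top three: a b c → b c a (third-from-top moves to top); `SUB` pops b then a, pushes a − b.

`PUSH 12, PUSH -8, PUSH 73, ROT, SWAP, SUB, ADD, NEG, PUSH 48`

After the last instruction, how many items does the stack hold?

PUSH 12 → [12]
PUSH -8 → [12, -8]
PUSH 73 → [12, -8, 73]
ROT     → [-8, 73, 12]
SWAP    → [-8, 12, 73]
SUB     → [-8, -61]
ADD     → [-69]
NEG     → [69]
PUSH 48 → [69, 48]

2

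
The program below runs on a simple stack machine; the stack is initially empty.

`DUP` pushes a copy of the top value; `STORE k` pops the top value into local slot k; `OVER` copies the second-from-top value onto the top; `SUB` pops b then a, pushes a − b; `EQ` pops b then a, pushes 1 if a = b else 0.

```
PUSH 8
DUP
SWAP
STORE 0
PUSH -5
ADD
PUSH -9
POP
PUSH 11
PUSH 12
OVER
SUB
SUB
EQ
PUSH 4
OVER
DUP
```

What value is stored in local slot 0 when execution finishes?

8

PUSH 8  -> 8
DUP     -> 8 8
SWAP    -> 8 8
STORE 0 -> 8
PUSH -5 -> 8 -5
ADD     -> 3
PUSH -9 -> 3 -9
POP     -> 3
PUSH 11 -> 3 11
PUSH 12 -> 3 11 12
OVER    -> 3 11 12 11
SUB     -> 3 11 1
SUB     -> 3 10
EQ      -> 0
PUSH 4  -> 0 4
OVER    -> 0 4 0
DUP     -> 0 4 0 0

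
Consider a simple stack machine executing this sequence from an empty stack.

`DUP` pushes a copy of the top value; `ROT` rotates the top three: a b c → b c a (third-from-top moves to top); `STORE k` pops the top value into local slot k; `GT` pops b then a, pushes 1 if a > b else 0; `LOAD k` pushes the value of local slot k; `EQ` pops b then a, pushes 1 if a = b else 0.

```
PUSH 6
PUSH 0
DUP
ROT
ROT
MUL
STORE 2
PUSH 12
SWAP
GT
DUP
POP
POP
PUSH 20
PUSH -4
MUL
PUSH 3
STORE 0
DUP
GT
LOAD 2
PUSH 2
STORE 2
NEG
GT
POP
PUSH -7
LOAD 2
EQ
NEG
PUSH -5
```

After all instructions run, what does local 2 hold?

2

PUSH 6  → [6]
PUSH 0  → [6, 0]
DUP     → [6, 0, 0]
ROT     → [0, 0, 6]
ROT     → [0, 6, 0]
MUL     → [0, 0]
STORE 2 → [0]
PUSH 12 → [0, 12]
SWAP    → [12, 0]
GT      → [1]
DUP     → [1, 1]
POP     → [1]
POP     → []
PUSH 20 → [20]
PUSH -4 → [20, -4]
MUL     → [-80]
PUSH 3  → [-80, 3]
STORE 0 → [-80]
DUP     → [-80, -80]
GT      → [0]
LOAD 2  → [0, 0]
PUSH 2  → [0, 0, 2]
STORE 2 → [0, 0]
NEG     → [0, 0]
GT      → [0]
POP     → []
PUSH -7 → [-7]
LOAD 2  → [-7, 2]
EQ      → [0]
NEG     → [0]
PUSH -5 → [0, -5]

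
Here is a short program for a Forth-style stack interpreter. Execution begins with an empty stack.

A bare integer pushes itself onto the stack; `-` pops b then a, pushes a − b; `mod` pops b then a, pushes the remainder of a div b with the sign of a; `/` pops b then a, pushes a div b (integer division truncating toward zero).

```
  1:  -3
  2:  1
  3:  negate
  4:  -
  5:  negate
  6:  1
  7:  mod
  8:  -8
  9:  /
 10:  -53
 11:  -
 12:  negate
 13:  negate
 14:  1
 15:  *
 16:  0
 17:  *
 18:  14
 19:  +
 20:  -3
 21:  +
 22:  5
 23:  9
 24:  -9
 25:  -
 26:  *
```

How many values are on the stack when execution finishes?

2

-3     -> [-3]
1      -> [-3, 1]
negate -> [-3, -1]
-      -> [-2]
negate -> [2]
1      -> [2, 1]
mod    -> [0]
-8     -> [0, -8]
/      -> [0]
-53    -> [0, -53]
-      -> [53]
negate -> [-53]
negate -> [53]
1      -> [53, 1]
*      -> [53]
0      -> [53, 0]
*      -> [0]
14     -> [0, 14]
+      -> [14]
-3     -> [14, -3]
+      -> [11]
5      -> [11, 5]
9      -> [11, 5, 9]
-9     -> [11, 5, 9, -9]
-      -> [11, 5, 18]
*      -> [11, 90]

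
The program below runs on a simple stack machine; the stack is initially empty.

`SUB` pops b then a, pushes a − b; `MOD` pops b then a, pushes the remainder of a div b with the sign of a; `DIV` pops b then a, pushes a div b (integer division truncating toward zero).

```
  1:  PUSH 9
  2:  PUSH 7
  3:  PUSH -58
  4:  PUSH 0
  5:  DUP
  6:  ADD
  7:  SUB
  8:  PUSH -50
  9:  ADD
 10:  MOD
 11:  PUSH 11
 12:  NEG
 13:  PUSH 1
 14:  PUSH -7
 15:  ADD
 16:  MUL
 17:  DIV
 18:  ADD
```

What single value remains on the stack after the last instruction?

PUSH 9   → [9]
PUSH 7   → [9, 7]
PUSH -58 → [9, 7, -58]
PUSH 0   → [9, 7, -58, 0]
DUP      → [9, 7, -58, 0, 0]
ADD      → [9, 7, -58, 0]
SUB      → [9, 7, -58]
PUSH -50 → [9, 7, -58, -50]
ADD      → [9, 7, -108]
MOD      → [9, 7]
PUSH 11  → [9, 7, 11]
NEG      → [9, 7, -11]
PUSH 1   → [9, 7, -11, 1]
PUSH -7  → [9, 7, -11, 1, -7]
ADD      → [9, 7, -11, -6]
MUL      → [9, 7, 66]
DIV      → [9, 0]
ADD      → [9]

9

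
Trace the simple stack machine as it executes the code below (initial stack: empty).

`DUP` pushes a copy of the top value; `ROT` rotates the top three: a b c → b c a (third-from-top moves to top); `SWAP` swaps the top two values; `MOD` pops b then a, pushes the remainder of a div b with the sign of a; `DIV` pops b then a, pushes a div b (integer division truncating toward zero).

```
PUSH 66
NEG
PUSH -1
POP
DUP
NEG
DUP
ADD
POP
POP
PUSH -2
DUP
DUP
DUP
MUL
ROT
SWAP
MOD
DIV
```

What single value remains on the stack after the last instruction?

1

PUSH 66  [66]
NEG      [-66]
PUSH -1  [-66, -1]
POP      [-66]
DUP      [-66, -66]
NEG      [-66, 66]
DUP      [-66, 66, 66]
ADD      [-66, 132]
POP      [-66]
POP      []
PUSH -2  [-2]
DUP      [-2, -2]
DUP      [-2, -2, -2]
DUP      [-2, -2, -2, -2]
MUL      [-2, -2, 4]
ROT      [-2, 4, -2]
SWAP     [-2, -2, 4]
MOD      [-2, -2]
DIV      [1]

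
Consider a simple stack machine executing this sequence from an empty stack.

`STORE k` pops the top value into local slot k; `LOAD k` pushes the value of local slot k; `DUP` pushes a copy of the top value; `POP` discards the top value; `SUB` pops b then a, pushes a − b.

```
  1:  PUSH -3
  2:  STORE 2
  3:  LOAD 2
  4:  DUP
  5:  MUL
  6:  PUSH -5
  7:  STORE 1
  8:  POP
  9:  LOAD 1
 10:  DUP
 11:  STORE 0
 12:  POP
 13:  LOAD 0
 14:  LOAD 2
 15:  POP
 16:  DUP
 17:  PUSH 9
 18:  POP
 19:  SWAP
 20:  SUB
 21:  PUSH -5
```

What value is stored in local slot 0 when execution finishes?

-5

PUSH -3 -> -3
STORE 2 -> (empty)
LOAD 2  -> -3
DUP     -> -3 -3
MUL     -> 9
PUSH -5 -> 9 -5
STORE 1 -> 9
POP     -> (empty)
LOAD 1  -> -5
DUP     -> -5 -5
STORE 0 -> -5
POP     -> (empty)
LOAD 0  -> -5
LOAD 2  -> -5 -3
POP     -> -5
DUP     -> -5 -5
PUSH 9  -> -5 -5 9
POP     -> -5 -5
SWAP    -> -5 -5
SUB     -> 0
PUSH -5 -> 0 -5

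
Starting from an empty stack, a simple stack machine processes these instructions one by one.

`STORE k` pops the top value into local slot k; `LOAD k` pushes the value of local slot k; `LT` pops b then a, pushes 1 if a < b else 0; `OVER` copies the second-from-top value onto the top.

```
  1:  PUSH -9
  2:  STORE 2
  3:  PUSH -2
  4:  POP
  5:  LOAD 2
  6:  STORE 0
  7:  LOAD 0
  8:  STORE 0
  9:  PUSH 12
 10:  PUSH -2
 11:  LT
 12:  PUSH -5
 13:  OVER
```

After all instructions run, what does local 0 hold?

-9

PUSH -9 → -9
STORE 2 → (empty)
PUSH -2 → -2
POP     → (empty)
LOAD 2  → -9
STORE 0 → (empty)
LOAD 0  → -9
STORE 0 → (empty)
PUSH 12 → 12
PUSH -2 → 12 -2
LT      → 0
PUSH -5 → 0 -5
OVER    → 0 -5 0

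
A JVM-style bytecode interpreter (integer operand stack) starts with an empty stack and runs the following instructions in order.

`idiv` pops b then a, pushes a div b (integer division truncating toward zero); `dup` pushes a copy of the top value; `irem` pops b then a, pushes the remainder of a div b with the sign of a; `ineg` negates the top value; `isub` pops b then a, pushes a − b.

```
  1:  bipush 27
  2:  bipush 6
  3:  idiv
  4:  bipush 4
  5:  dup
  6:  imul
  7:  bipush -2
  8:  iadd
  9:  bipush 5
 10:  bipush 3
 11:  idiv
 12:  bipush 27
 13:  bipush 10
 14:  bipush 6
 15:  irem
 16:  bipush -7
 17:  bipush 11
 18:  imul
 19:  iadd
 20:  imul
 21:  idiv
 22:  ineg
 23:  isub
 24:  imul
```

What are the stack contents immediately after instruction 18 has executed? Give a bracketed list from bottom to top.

[4, 14, 1, 27, 4, -77]

bipush 27  27
bipush 6   27 6
idiv       4
bipush 4   4 4
dup        4 4 4
imul       4 16
bipush -2  4 16 -2
iadd       4 14
bipush 5   4 14 5
bipush 3   4 14 5 3
idiv       4 14 1
bipush 27  4 14 1 27
bipush 10  4 14 1 27 10
bipush 6   4 14 1 27 10 6
irem       4 14 1 27 4
bipush -7  4 14 1 27 4 -7
bipush 11  4 14 1 27 4 -7 11
imul       4 14 1 27 4 -77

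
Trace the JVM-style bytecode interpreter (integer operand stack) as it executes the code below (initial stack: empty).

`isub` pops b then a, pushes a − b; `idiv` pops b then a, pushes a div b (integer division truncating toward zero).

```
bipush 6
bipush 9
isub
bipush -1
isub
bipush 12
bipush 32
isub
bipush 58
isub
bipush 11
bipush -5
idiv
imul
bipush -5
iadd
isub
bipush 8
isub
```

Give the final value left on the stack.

-161

bipush 6  -> [6]
bipush 9  -> [6, 9]
isub      -> [-3]
bipush -1 -> [-3, -1]
isub      -> [-2]
bipush 12 -> [-2, 12]
bipush 32 -> [-2, 12, 32]
isub      -> [-2, -20]
bipush 58 -> [-2, -20, 58]
isub      -> [-2, -78]
bipush 11 -> [-2, -78, 11]
bipush -5 -> [-2, -78, 11, -5]
idiv      -> [-2, -78, -2]
imul      -> [-2, 156]
bipush -5 -> [-2, 156, -5]
iadd      -> [-2, 151]
isub      -> [-153]
bipush 8  -> [-153, 8]
isub      -> [-161]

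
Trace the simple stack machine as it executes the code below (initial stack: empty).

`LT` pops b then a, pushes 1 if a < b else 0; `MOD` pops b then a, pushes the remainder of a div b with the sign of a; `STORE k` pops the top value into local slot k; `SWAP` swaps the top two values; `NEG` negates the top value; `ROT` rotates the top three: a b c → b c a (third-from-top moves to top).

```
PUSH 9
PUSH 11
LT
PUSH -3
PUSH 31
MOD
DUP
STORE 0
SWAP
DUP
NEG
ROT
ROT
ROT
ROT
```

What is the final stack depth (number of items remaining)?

PUSH 9  → [9]
PUSH 11 → [9, 11]
LT      → [1]
PUSH -3 → [1, -3]
PUSH 31 → [1, -3, 31]
MOD     → [1, -3]
DUP     → [1, -3, -3]
STORE 0 → [1, -3]
SWAP    → [-3, 1]
DUP     → [-3, 1, 1]
NEG     → [-3, 1, -1]
ROT     → [1, -1, -3]
ROT     → [-1, -3, 1]
ROT     → [-3, 1, -1]
ROT     → [1, -1, -3]

3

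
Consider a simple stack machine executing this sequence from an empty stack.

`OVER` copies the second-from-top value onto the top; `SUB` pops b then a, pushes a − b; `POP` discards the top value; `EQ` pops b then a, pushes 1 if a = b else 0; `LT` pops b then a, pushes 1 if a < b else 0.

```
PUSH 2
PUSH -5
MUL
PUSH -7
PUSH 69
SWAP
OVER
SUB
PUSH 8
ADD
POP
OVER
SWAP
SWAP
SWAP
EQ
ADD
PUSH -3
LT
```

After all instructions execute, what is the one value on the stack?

PUSH 2   [2]
PUSH -5  [2, -5]
MUL      [-10]
PUSH -7  [-10, -7]
PUSH 69  [-10, -7, 69]
SWAP     [-10, 69, -7]
OVER     [-10, 69, -7, 69]
SUB      [-10, 69, -76]
PUSH 8   [-10, 69, -76, 8]
ADD      [-10, 69, -68]
POP      [-10, 69]
OVER     [-10, 69, -10]
SWAP     [-10, -10, 69]
SWAP     [-10, 69, -10]
SWAP     [-10, -10, 69]
EQ       [-10, 0]
ADD      [-10]
PUSH -3  [-10, -3]
LT       [1]

1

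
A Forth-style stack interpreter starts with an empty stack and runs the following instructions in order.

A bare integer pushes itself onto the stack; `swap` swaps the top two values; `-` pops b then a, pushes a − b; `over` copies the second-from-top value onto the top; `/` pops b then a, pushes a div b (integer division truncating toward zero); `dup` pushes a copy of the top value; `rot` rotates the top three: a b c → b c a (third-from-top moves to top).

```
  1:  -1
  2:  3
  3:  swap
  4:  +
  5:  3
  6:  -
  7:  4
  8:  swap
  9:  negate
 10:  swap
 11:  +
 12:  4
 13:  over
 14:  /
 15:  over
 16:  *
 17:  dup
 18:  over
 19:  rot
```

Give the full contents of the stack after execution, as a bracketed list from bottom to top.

[5, 0, 0, 0]

-1     → [-1]
3      → [-1, 3]
swap   → [3, -1]
+      → [2]
3      → [2, 3]
-      → [-1]
4      → [-1, 4]
swap   → [4, -1]
negate → [4, 1]
swap   → [1, 4]
+      → [5]
4      → [5, 4]
over   → [5, 4, 5]
/      → [5, 0]
over   → [5, 0, 5]
*      → [5, 0]
dup    → [5, 0, 0]
over   → [5, 0, 0, 0]
rot    → [5, 0, 0, 0]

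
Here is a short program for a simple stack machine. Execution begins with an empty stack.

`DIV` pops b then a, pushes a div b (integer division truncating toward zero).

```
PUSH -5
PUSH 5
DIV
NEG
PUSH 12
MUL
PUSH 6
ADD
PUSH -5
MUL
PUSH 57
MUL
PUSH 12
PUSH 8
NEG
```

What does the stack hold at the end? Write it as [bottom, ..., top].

[-5130, 12, -8]

PUSH -5 → -5
PUSH 5  → -5 5
DIV     → -1
NEG     → 1
PUSH 12 → 1 12
MUL     → 12
PUSH 6  → 12 6
ADD     → 18
PUSH -5 → 18 -5
MUL     → -90
PUSH 57 → -90 57
MUL     → -5130
PUSH 12 → -5130 12
PUSH 8  → -5130 12 8
NEG     → -5130 12 -8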